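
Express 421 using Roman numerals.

Convert 421 to Roman numerals:
  421 contains 1×400 (CD)
  21 contains 2×10 (XX)
  1 contains 1×1 (I)

CDXXI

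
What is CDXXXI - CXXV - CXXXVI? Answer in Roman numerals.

CDXXXI = 431, CXXV = 125, CXXXVI = 136
431 - 125 = 306
306 - 136 = 170

CLXX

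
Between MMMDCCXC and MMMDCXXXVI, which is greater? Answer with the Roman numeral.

MMMDCCXC = 3790
MMMDCXXXVI = 3636
3790 is larger

MMMDCCXC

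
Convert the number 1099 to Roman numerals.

Convert 1099 to Roman numerals:
  1099 contains 1×1000 (M)
  99 contains 1×90 (XC)
  9 contains 1×9 (IX)

MXCIX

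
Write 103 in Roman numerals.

Convert 103 to Roman numerals:
  103 contains 1×100 (C)
  3 contains 3×1 (III)

CIII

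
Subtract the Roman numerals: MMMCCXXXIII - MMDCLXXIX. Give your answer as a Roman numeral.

MMMCCXXXIII = 3233
MMDCLXXIX = 2679
3233 - 2679 = 554

DLIV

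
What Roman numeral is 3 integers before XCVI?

XCVI = 96
96 - 3 = 93

XCIII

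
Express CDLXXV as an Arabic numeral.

CDLXXV: CD=400, L=50, X=10, X=10, V=5
400 + 50 + 10 + 10 + 5 = 475

475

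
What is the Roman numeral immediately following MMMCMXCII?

MMMCMXCII = 3992; next is 3993

MMMCMXCIII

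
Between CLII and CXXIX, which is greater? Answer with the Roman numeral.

CLII = 152
CXXIX = 129
152 is larger

CLII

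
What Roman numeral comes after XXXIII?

XXXIII = 33; next is 34

XXXIV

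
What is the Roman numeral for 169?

Convert 169 to Roman numerals:
  169 contains 1×100 (C)
  69 contains 1×50 (L)
  19 contains 1×10 (X)
  9 contains 1×9 (IX)

CLXIX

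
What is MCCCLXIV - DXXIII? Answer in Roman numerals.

MCCCLXIV = 1364
DXXIII = 523
1364 - 523 = 841

DCCCXLI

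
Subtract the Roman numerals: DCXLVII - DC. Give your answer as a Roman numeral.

DCXLVII = 647
DC = 600
647 - 600 = 47

XLVII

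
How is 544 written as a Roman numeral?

Convert 544 to Roman numerals:
  544 contains 1×500 (D)
  44 contains 1×40 (XL)
  4 contains 1×4 (IV)

DXLIV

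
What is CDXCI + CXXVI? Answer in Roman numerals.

CDXCI = 491
CXXVI = 126
491 + 126 = 617

DCXVII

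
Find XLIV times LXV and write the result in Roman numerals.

XLIV = 44
LXV = 65
44 × 65 = 2860

MMDCCCLX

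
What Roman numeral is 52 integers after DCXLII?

DCXLII = 642
642 + 52 = 694

DCXCIV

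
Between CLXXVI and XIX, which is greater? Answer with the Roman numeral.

CLXXVI = 176
XIX = 19
176 is larger

CLXXVI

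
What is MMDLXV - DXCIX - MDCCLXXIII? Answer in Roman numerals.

MMDLXV = 2565, DXCIX = 599, MDCCLXXIII = 1773
2565 - 599 = 1966
1966 - 1773 = 193

CXCIII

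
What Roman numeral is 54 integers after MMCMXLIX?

MMCMXLIX = 2949
2949 + 54 = 3003

MMMIII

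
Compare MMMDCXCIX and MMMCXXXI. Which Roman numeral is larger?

MMMDCXCIX = 3699
MMMCXXXI = 3131
3699 is larger

MMMDCXCIX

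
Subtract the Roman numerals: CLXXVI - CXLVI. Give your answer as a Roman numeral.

CLXXVI = 176
CXLVI = 146
176 - 146 = 30

XXX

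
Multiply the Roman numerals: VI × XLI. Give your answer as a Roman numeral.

VI = 6
XLI = 41
6 × 41 = 246

CCXLVI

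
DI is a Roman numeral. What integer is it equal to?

DI: D=500, I=1
500 + 1 = 501

501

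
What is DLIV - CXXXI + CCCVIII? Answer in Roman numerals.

DLIV = 554, CXXXI = 131, CCCVIII = 308
554 - 131 = 423
423 + 308 = 731

DCCXXXI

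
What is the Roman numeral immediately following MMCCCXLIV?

MMCCCXLIV = 2344, so the next integer is 2344 + 1 = 2345

MMCCCXLV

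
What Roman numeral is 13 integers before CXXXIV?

CXXXIV = 134
134 - 13 = 121

CXXI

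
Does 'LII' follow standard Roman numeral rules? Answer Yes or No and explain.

'LII': Check the rules: uses only the symbols I, V, X, L, C, D, M; no symbol is repeated more than three times in a row; V, L and D each appear at most once; no smaller symbol precedes a larger one (values never increase from left to right). Value: L (50) + I (1) + I (1) = 52. So it is a valid standard Roman numeral.

Yes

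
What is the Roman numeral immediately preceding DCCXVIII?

DCCXVIII = 718; previous is 717

DCCXVII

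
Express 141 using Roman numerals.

Convert 141 to Roman numerals:
  141 contains 1×100 (C)
  41 contains 1×40 (XL)
  1 contains 1×1 (I)

CXLI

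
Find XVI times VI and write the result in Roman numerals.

XVI = 16
VI = 6
16 × 6 = 96

XCVI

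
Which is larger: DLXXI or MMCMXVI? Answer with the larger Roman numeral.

DLXXI = 571
MMCMXVI = 2916
2916 is larger

MMCMXVI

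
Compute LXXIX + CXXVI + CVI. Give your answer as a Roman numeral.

LXXIX = 79, CXXVI = 126, CVI = 106
79 + 126 = 205
205 + 106 = 311

CCCXI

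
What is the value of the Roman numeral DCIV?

DCIV: D=500, C=100, IV=4
500 + 100 + 4 = 604

604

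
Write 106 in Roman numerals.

Convert 106 to Roman numerals:
  106 contains 1×100 (C)
  6 contains 1×5 (V)
  1 contains 1×1 (I)

CVI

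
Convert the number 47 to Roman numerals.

Convert 47 to Roman numerals:
  47 contains 1×40 (XL)
  7 contains 1×5 (V)
  2 contains 2×1 (II)

XLVII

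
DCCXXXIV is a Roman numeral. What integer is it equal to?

DCCXXXIV: D=500, C=100, C=100, X=10, X=10, X=10, IV=4
500 + 100 + 100 + 10 + 10 + 10 + 4 = 734

734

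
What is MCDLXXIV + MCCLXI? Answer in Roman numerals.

MCDLXXIV = 1474
MCCLXI = 1261
1474 + 1261 = 2735

MMDCCXXXV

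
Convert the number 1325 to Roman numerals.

Convert 1325 to Roman numerals:
  1325 contains 1×1000 (M)
  325 contains 3×100 (CCC)
  25 contains 2×10 (XX)
  5 contains 1×5 (V)

MCCCXXV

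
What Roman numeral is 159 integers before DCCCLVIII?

DCCCLVIII = 858
858 - 159 = 699

DCXCIX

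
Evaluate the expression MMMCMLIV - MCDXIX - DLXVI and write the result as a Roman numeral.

MMMCMLIV = 3954, MCDXIX = 1419, DLXVI = 566
3954 - 1419 = 2535
2535 - 566 = 1969

MCMLXIX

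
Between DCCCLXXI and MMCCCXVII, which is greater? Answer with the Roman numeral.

DCCCLXXI = 871
MMCCCXVII = 2317
2317 is larger

MMCCCXVII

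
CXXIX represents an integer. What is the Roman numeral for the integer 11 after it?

CXXIX = 129
129 + 11 = 140

CXL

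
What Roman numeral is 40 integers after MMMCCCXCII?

MMMCCCXCII = 3392
3392 + 40 = 3432

MMMCDXXXII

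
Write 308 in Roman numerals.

Convert 308 to Roman numerals:
  308 contains 3×100 (CCC)
  8 contains 1×5 (V)
  3 contains 3×1 (III)

CCCVIII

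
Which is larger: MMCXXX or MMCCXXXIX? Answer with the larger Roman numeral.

MMCXXX = 2130
MMCCXXXIX = 2239
2239 is larger

MMCCXXXIX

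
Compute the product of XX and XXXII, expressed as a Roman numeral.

XX = 20
XXXII = 32
20 × 32 = 640

DCXL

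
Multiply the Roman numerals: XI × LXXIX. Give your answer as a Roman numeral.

XI = 11
LXXIX = 79
11 × 79 = 869

DCCCLXIX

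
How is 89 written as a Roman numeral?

Convert 89 to Roman numerals:
  89 contains 1×50 (L)
  39 contains 3×10 (XXX)
  9 contains 1×9 (IX)

LXXXIX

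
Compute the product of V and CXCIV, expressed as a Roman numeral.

V = 5
CXCIV = 194
5 × 194 = 970

CMLXX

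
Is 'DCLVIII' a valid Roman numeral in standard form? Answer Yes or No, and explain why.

'DCLVIII': Check the rules: uses only the symbols I, V, X, L, C, D, M; no symbol is repeated more than three times in a row; V, L and D each appear at most once; no smaller symbol precedes a larger one (values never increase from left to right). Value: D (500) + C (100) + L (50) + V (5) + I (1) + I (1) + I (1) = 658. So it is a valid standard Roman numeral.

Yes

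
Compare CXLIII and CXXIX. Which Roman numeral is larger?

CXLIII = 143
CXXIX = 129
143 is larger

CXLIII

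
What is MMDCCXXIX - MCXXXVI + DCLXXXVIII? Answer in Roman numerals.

MMDCCXXIX = 2729, MCXXXVI = 1136, DCLXXXVIII = 688
2729 - 1136 = 1593
1593 + 688 = 2281

MMCCLXXXI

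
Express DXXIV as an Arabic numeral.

DXXIV: D=500, X=10, X=10, IV=4
500 + 10 + 10 + 4 = 524

524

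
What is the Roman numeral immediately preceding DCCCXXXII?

DCCCXXXII = 832, so the previous integer is 832 - 1 = 831

DCCCXXXI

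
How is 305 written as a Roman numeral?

Convert 305 to Roman numerals:
  305 contains 3×100 (CCC)
  5 contains 1×5 (V)

CCCV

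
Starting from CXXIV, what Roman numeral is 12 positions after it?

CXXIV = 124
124 + 12 = 136

CXXXVI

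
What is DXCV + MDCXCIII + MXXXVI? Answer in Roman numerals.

DXCV = 595, MDCXCIII = 1693, MXXXVI = 1036
595 + 1693 = 2288
2288 + 1036 = 3324

MMMCCCXXIV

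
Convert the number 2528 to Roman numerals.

Convert 2528 to Roman numerals:
  2528 contains 2×1000 (MM)
  528 contains 1×500 (D)
  28 contains 2×10 (XX)
  8 contains 1×5 (V)
  3 contains 3×1 (III)

MMDXXVIII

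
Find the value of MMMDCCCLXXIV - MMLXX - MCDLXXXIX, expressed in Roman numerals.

MMMDCCCLXXIV = 3874, MMLXX = 2070, MCDLXXXIX = 1489
3874 - 2070 = 1804
1804 - 1489 = 315

CCCXV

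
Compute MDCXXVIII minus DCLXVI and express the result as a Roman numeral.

MDCXXVIII = 1628
DCLXVI = 666
1628 - 666 = 962

CMLXII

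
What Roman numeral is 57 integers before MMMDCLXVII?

MMMDCLXVII = 3667
3667 - 57 = 3610

MMMDCX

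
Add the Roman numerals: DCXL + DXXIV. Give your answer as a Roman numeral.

DCXL = 640
DXXIV = 524
640 + 524 = 1164

MCLXIV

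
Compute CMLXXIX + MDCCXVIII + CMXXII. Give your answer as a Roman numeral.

CMLXXIX = 979, MDCCXVIII = 1718, CMXXII = 922
979 + 1718 = 2697
2697 + 922 = 3619

MMMDCXIX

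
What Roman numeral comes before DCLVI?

DCLVI = 656, so the previous integer is 656 - 1 = 655

DCLV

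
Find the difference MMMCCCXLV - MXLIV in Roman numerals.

MMMCCCXLV = 3345
MXLIV = 1044
3345 - 1044 = 2301

MMCCCI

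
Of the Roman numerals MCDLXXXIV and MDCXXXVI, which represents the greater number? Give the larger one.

MCDLXXXIV = 1484
MDCXXXVI = 1636
1636 is larger

MDCXXXVI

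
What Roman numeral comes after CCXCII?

CCXCII = 292, so the next integer is 292 + 1 = 293

CCXCIII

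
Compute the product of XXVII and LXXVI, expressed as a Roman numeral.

XXVII = 27
LXXVI = 76
27 × 76 = 2052

MMLII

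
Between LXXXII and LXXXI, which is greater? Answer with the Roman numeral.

LXXXII = 82
LXXXI = 81
82 is larger

LXXXII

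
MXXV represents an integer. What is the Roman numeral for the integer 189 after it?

MXXV = 1025
1025 + 189 = 1214

MCCXIV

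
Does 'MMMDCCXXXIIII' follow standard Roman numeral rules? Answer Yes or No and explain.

'MMMDCCXXXIIII': More than 3 consecutive I's

No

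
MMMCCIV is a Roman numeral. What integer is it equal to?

MMMCCIV: M=1000, M=1000, M=1000, C=100, C=100, IV=4
1000 + 1000 + 1000 + 100 + 100 + 4 = 3204

3204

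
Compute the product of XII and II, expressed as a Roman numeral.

XII = 12
II = 2
12 × 2 = 24

XXIV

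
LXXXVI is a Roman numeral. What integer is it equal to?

LXXXVI: L=50, X=10, X=10, X=10, V=5, I=1
50 + 10 + 10 + 10 + 5 + 1 = 86

86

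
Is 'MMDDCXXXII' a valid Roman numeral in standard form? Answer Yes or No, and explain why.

'MMDDCXXXII': D should not appear more than once

No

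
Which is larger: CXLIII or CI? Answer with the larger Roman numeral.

CXLIII = 143
CI = 101
143 is larger

CXLIII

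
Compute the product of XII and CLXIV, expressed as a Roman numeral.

XII = 12
CLXIV = 164
12 × 164 = 1968

MCMLXVIII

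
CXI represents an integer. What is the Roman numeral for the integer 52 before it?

CXI = 111
111 - 52 = 59

LIX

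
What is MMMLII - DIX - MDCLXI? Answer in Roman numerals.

MMMLII = 3052, DIX = 509, MDCLXI = 1661
3052 - 509 = 2543
2543 - 1661 = 882

DCCCLXXXII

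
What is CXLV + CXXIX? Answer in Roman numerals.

CXLV = 145
CXXIX = 129
145 + 129 = 274

CCLXXIV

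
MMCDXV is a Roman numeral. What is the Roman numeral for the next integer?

MMCDXV = 2415, so the next integer is 2415 + 1 = 2416

MMCDXVI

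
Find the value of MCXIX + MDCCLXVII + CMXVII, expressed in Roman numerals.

MCXIX = 1119, MDCCLXVII = 1767, CMXVII = 917
1119 + 1767 = 2886
2886 + 917 = 3803

MMMDCCCIII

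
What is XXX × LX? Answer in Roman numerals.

XXX = 30
LX = 60
30 × 60 = 1800

MDCCC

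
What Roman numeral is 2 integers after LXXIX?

LXXIX = 79
79 + 2 = 81

LXXXI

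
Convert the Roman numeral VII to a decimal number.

VII: V=5, I=1, I=1
5 + 1 + 1 = 7

7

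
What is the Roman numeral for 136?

Convert 136 to Roman numerals:
  136 contains 1×100 (C)
  36 contains 3×10 (XXX)
  6 contains 1×5 (V)
  1 contains 1×1 (I)

CXXXVI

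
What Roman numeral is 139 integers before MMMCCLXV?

MMMCCLXV = 3265
3265 - 139 = 3126

MMMCXXVI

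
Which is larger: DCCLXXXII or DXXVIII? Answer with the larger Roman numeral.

DCCLXXXII = 782
DXXVIII = 528
782 is larger

DCCLXXXII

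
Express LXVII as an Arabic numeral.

LXVII: L=50, X=10, V=5, I=1, I=1
50 + 10 + 5 + 1 + 1 = 67

67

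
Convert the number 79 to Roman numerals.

Convert 79 to Roman numerals:
  79 contains 1×50 (L)
  29 contains 2×10 (XX)
  9 contains 1×9 (IX)

LXXIX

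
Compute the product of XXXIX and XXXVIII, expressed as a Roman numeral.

XXXIX = 39
XXXVIII = 38
39 × 38 = 1482

MCDLXXXII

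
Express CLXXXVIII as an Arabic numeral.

CLXXXVIII: C=100, L=50, X=10, X=10, X=10, V=5, I=1, I=1, I=1
100 + 50 + 10 + 10 + 10 + 5 + 1 + 1 + 1 = 188

188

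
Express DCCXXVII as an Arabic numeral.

DCCXXVII: D=500, C=100, C=100, X=10, X=10, V=5, I=1, I=1
500 + 100 + 100 + 10 + 10 + 5 + 1 + 1 = 727

727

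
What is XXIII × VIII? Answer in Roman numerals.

XXIII = 23
VIII = 8
23 × 8 = 184

CLXXXIV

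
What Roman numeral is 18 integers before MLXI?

MLXI = 1061
1061 - 18 = 1043

MXLIII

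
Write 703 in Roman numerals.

Convert 703 to Roman numerals:
  703 contains 1×500 (D)
  203 contains 2×100 (CC)
  3 contains 3×1 (III)

DCCIII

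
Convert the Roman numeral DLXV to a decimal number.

DLXV: D=500, L=50, X=10, V=5
500 + 50 + 10 + 5 = 565

565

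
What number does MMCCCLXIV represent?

MMCCCLXIV: M=1000, M=1000, C=100, C=100, C=100, L=50, X=10, IV=4
1000 + 1000 + 100 + 100 + 100 + 50 + 10 + 4 = 2364

2364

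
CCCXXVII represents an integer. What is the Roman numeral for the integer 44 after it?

CCCXXVII = 327
327 + 44 = 371

CCCLXXI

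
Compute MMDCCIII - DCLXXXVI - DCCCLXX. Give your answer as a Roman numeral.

MMDCCIII = 2703, DCLXXXVI = 686, DCCCLXX = 870
2703 - 686 = 2017
2017 - 870 = 1147

MCXLVII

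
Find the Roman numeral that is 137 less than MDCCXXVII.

MDCCXXVII = 1727
1727 - 137 = 1590

MDXC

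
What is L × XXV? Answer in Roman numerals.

L = 50
XXV = 25
50 × 25 = 1250

MCCL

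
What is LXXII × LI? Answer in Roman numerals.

LXXII = 72
LI = 51
72 × 51 = 3672

MMMDCLXXII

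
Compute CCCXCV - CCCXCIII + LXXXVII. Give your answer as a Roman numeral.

CCCXCV = 395, CCCXCIII = 393, LXXXVII = 87
395 - 393 = 2
2 + 87 = 89

LXXXIX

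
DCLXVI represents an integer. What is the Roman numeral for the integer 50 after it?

DCLXVI = 666
666 + 50 = 716

DCCXVI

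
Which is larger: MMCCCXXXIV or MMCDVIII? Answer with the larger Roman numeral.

MMCCCXXXIV = 2334
MMCDVIII = 2408
2408 is larger

MMCDVIII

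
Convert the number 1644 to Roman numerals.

Convert 1644 to Roman numerals:
  1644 contains 1×1000 (M)
  644 contains 1×500 (D)
  144 contains 1×100 (C)
  44 contains 1×40 (XL)
  4 contains 1×4 (IV)

MDCXLIV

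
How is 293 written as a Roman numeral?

Convert 293 to Roman numerals:
  293 contains 2×100 (CC)
  93 contains 1×90 (XC)
  3 contains 3×1 (III)

CCXCIII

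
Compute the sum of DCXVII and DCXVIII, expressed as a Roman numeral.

DCXVII = 617
DCXVIII = 618
617 + 618 = 1235

MCCXXXV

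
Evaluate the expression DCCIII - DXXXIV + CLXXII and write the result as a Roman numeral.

DCCIII = 703, DXXXIV = 534, CLXXII = 172
703 - 534 = 169
169 + 172 = 341

CCCXLI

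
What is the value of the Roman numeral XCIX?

XCIX: XC=90, IX=9
90 + 9 = 99

99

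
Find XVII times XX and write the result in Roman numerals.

XVII = 17
XX = 20
17 × 20 = 340

CCCXL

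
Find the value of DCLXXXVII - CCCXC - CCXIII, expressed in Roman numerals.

DCLXXXVII = 687, CCCXC = 390, CCXIII = 213
687 - 390 = 297
297 - 213 = 84

LXXXIV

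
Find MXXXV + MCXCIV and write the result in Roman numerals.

MXXXV = 1035
MCXCIV = 1194
1035 + 1194 = 2229

MMCCXXIX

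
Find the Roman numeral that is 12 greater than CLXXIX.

CLXXIX = 179
179 + 12 = 191

CXCI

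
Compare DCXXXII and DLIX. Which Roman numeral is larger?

DCXXXII = 632
DLIX = 559
632 is larger

DCXXXII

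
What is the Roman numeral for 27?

Convert 27 to Roman numerals:
  27 contains 2×10 (XX)
  7 contains 1×5 (V)
  2 contains 2×1 (II)

XXVII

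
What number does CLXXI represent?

CLXXI: C=100, L=50, X=10, X=10, I=1
100 + 50 + 10 + 10 + 1 = 171

171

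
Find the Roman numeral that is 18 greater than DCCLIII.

DCCLIII = 753
753 + 18 = 771

DCCLXXI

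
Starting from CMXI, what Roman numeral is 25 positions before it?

CMXI = 911
911 - 25 = 886

DCCCLXXXVI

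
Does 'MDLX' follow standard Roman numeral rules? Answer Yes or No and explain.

'MDLX': Check the rules: uses only the symbols I, V, X, L, C, D, M; no symbol is repeated more than three times in a row; V, L and D each appear at most once; no smaller symbol precedes a larger one (values never increase from left to right). Value: M (1000) + D (500) + L (50) + X (10) = 1560. So it is a valid standard Roman numeral.

Yes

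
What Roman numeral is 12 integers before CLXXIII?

CLXXIII = 173
173 - 12 = 161

CLXI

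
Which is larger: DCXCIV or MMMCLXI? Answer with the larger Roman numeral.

DCXCIV = 694
MMMCLXI = 3161
3161 is larger

MMMCLXI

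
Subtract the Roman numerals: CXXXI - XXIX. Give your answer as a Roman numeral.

CXXXI = 131
XXIX = 29
131 - 29 = 102

CII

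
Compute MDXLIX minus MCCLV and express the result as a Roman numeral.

MDXLIX = 1549
MCCLV = 1255
1549 - 1255 = 294

CCXCIV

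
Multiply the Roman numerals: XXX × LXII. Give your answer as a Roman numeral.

XXX = 30
LXII = 62
30 × 62 = 1860

MDCCCLX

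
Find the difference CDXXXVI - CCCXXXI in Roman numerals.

CDXXXVI = 436
CCCXXXI = 331
436 - 331 = 105

CV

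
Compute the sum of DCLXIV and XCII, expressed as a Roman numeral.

DCLXIV = 664
XCII = 92
664 + 92 = 756

DCCLVI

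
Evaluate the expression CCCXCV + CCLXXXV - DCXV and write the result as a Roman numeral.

CCCXCV = 395, CCLXXXV = 285, DCXV = 615
395 + 285 = 680
680 - 615 = 65

LXV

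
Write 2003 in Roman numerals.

Convert 2003 to Roman numerals:
  2003 contains 2×1000 (MM)
  3 contains 3×1 (III)

MMIII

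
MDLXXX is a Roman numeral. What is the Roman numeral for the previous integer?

MDLXXX = 1580, so the previous integer is 1580 - 1 = 1579

MDLXXIX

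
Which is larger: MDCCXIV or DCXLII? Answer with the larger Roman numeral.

MDCCXIV = 1714
DCXLII = 642
1714 is larger

MDCCXIV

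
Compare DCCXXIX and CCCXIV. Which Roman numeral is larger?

DCCXXIX = 729
CCCXIV = 314
729 is larger

DCCXXIX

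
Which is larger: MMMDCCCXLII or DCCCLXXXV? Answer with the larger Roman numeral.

MMMDCCCXLII = 3842
DCCCLXXXV = 885
3842 is larger

MMMDCCCXLII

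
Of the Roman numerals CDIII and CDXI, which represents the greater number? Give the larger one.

CDIII = 403
CDXI = 411
411 is larger

CDXI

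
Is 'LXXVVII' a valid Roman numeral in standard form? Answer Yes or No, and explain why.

'LXXVVII': V should not appear more than once

No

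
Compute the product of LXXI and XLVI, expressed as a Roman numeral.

LXXI = 71
XLVI = 46
71 × 46 = 3266

MMMCCLXVI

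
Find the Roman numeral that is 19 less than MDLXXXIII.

MDLXXXIII = 1583
1583 - 19 = 1564

MDLXIV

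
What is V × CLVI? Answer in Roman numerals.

V = 5
CLVI = 156
5 × 156 = 780

DCCLXXX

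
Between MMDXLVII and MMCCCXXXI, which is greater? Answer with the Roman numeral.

MMDXLVII = 2547
MMCCCXXXI = 2331
2547 is larger

MMDXLVII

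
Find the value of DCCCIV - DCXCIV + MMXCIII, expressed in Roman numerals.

DCCCIV = 804, DCXCIV = 694, MMXCIII = 2093
804 - 694 = 110
110 + 2093 = 2203

MMCCIII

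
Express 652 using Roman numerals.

Convert 652 to Roman numerals:
  652 contains 1×500 (D)
  152 contains 1×100 (C)
  52 contains 1×50 (L)
  2 contains 2×1 (II)

DCLII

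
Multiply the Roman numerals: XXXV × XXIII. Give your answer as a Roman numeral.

XXXV = 35
XXIII = 23
35 × 23 = 805

DCCCV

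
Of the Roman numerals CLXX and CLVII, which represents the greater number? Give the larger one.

CLXX = 170
CLVII = 157
170 is larger

CLXX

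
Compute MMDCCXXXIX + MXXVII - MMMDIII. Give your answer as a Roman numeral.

MMDCCXXXIX = 2739, MXXVII = 1027, MMMDIII = 3503
2739 + 1027 = 3766
3766 - 3503 = 263

CCLXIII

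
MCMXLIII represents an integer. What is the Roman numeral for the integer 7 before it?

MCMXLIII = 1943
1943 - 7 = 1936

MCMXXXVI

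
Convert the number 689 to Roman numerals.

Convert 689 to Roman numerals:
  689 contains 1×500 (D)
  189 contains 1×100 (C)
  89 contains 1×50 (L)
  39 contains 3×10 (XXX)
  9 contains 1×9 (IX)

DCLXXXIX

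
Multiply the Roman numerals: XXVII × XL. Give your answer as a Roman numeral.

XXVII = 27
XL = 40
27 × 40 = 1080

MLXXX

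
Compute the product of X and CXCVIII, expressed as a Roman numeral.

X = 10
CXCVIII = 198
10 × 198 = 1980

MCMLXXX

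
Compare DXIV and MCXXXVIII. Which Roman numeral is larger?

DXIV = 514
MCXXXVIII = 1138
1138 is larger

MCXXXVIII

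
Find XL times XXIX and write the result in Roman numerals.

XL = 40
XXIX = 29
40 × 29 = 1160

MCLX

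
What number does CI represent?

CI: C=100, I=1
100 + 1 = 101

101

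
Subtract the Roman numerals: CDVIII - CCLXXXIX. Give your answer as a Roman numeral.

CDVIII = 408
CCLXXXIX = 289
408 - 289 = 119

CXIX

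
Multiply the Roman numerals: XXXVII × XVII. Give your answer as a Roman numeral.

XXXVII = 37
XVII = 17
37 × 17 = 629

DCXXIX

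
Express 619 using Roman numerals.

Convert 619 to Roman numerals:
  619 contains 1×500 (D)
  119 contains 1×100 (C)
  19 contains 1×10 (X)
  9 contains 1×9 (IX)

DCXIX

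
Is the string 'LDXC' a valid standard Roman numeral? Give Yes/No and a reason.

'LDXC': Invalid subtractive combination: LD

No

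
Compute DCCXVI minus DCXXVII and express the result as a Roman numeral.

DCCXVI = 716
DCXXVII = 627
716 - 627 = 89

LXXXIX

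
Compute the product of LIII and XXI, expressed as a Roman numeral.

LIII = 53
XXI = 21
53 × 21 = 1113

MCXIII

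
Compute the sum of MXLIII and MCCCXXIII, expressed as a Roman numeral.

MXLIII = 1043
MCCCXXIII = 1323
1043 + 1323 = 2366

MMCCCLXVI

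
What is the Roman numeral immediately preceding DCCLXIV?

DCCLXIV = 764, so the previous integer is 764 - 1 = 763

DCCLXIII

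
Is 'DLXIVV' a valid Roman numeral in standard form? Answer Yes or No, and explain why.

'DLXIVV': V should not appear more than once

No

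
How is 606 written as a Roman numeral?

Convert 606 to Roman numerals:
  606 contains 1×500 (D)
  106 contains 1×100 (C)
  6 contains 1×5 (V)
  1 contains 1×1 (I)

DCVI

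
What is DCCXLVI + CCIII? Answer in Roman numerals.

DCCXLVI = 746
CCIII = 203
746 + 203 = 949

CMXLIX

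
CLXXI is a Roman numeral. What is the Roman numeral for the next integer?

CLXXI = 171; next is 172

CLXXII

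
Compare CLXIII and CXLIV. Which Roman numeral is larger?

CLXIII = 163
CXLIV = 144
163 is larger

CLXIII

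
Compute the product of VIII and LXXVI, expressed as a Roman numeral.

VIII = 8
LXXVI = 76
8 × 76 = 608

DCVIII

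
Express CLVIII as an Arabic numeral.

CLVIII: C=100, L=50, V=5, I=1, I=1, I=1
100 + 50 + 5 + 1 + 1 + 1 = 158

158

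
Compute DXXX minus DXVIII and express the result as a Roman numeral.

DXXX = 530
DXVIII = 518
530 - 518 = 12

XII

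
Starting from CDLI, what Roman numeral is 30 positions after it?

CDLI = 451
451 + 30 = 481

CDLXXXI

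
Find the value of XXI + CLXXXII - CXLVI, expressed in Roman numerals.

XXI = 21, CLXXXII = 182, CXLVI = 146
21 + 182 = 203
203 - 146 = 57

LVII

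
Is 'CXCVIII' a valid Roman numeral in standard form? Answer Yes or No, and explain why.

'CXCVIII': Check the rules: uses only the symbols I, V, X, L, C, D, M; no symbol is repeated more than three times in a row; V, L and D each appear at most once; the only place a smaller symbol precedes a larger one is the allowed subtractive pair XC, the symbol right after such a pair (if any) is smaller than the pair's first symbol, and otherwise the values never increase from left to right. Value: C (100) + XC (90) + V (5) + I (1) + I (1) + I (1) = 198. So it is a valid standard Roman numeral.

Yes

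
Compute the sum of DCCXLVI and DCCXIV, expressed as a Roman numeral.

DCCXLVI = 746
DCCXIV = 714
746 + 714 = 1460

MCDLX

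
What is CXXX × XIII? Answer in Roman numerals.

CXXX = 130
XIII = 13
130 × 13 = 1690

MDCXC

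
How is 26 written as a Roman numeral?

Convert 26 to Roman numerals:
  26 contains 2×10 (XX)
  6 contains 1×5 (V)
  1 contains 1×1 (I)

XXVI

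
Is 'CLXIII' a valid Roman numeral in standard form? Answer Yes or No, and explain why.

'CLXIII': Check the rules: uses only the symbols I, V, X, L, C, D, M; no symbol is repeated more than three times in a row; V, L and D each appear at most once; no smaller symbol precedes a larger one (values never increase from left to right). Value: C (100) + L (50) + X (10) + I (1) + I (1) + I (1) = 163. So it is a valid standard Roman numeral.

Yes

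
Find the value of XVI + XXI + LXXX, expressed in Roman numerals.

XVI = 16, XXI = 21, LXXX = 80
16 + 21 = 37
37 + 80 = 117

CXVII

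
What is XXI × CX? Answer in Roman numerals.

XXI = 21
CX = 110
21 × 110 = 2310

MMCCCX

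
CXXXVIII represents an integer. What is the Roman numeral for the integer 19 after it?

CXXXVIII = 138
138 + 19 = 157

CLVII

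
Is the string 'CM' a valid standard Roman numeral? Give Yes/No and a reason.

'CM': Check the rules: uses only the symbols I, V, X, L, C, D, M; no symbol is repeated more than three times in a row; V, L and D each appear at most once; the only place a smaller symbol precedes a larger one is the allowed subtractive pair CM, the symbol right after such a pair (if any) is smaller than the pair's first symbol, and otherwise the values never increase from left to right. Value: CM = 900. So it is a valid standard Roman numeral.

Yes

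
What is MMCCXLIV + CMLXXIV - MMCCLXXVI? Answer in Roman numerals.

MMCCXLIV = 2244, CMLXXIV = 974, MMCCLXXVI = 2276
2244 + 974 = 3218
3218 - 2276 = 942

CMXLII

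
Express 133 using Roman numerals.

Convert 133 to Roman numerals:
  133 contains 1×100 (C)
  33 contains 3×10 (XXX)
  3 contains 3×1 (III)

CXXXIII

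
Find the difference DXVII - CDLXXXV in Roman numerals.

DXVII = 517
CDLXXXV = 485
517 - 485 = 32

XXXII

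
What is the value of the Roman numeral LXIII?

LXIII: L=50, X=10, I=1, I=1, I=1
50 + 10 + 1 + 1 + 1 = 63

63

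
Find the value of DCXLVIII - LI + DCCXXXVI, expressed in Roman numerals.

DCXLVIII = 648, LI = 51, DCCXXXVI = 736
648 - 51 = 597
597 + 736 = 1333

MCCCXXXIII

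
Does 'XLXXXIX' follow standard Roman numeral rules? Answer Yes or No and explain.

'XLXXXIX': X cannot come right after the subtractive pair XL: once X is subtracted in XL, the next symbol must be smaller than X

No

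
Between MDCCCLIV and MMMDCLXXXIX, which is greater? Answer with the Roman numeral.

MDCCCLIV = 1854
MMMDCLXXXIX = 3689
3689 is larger

MMMDCLXXXIX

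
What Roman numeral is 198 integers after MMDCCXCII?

MMDCCXCII = 2792
2792 + 198 = 2990

MMCMXC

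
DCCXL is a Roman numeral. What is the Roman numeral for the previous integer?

DCCXL = 740; previous is 739

DCCXXXIX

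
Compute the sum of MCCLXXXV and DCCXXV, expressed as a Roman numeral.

MCCLXXXV = 1285
DCCXXV = 725
1285 + 725 = 2010

MMX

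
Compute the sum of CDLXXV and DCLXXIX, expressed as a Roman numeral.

CDLXXV = 475
DCLXXIX = 679
475 + 679 = 1154

MCLIV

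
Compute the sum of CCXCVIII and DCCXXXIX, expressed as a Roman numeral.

CCXCVIII = 298
DCCXXXIX = 739
298 + 739 = 1037

MXXXVII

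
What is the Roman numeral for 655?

Convert 655 to Roman numerals:
  655 contains 1×500 (D)
  155 contains 1×100 (C)
  55 contains 1×50 (L)
  5 contains 1×5 (V)

DCLV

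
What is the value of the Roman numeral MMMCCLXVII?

MMMCCLXVII: M=1000, M=1000, M=1000, C=100, C=100, L=50, X=10, V=5, I=1, I=1
1000 + 1000 + 1000 + 100 + 100 + 50 + 10 + 5 + 1 + 1 = 3267

3267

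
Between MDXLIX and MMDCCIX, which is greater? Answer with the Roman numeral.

MDXLIX = 1549
MMDCCIX = 2709
2709 is larger

MMDCCIX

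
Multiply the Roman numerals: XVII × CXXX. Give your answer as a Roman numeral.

XVII = 17
CXXX = 130
17 × 130 = 2210

MMCCX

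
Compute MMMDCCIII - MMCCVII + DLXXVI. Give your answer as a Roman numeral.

MMMDCCIII = 3703, MMCCVII = 2207, DLXXVI = 576
3703 - 2207 = 1496
1496 + 576 = 2072

MMLXXII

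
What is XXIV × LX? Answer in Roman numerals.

XXIV = 24
LX = 60
24 × 60 = 1440

MCDXL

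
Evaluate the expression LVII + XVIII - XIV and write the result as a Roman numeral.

LVII = 57, XVIII = 18, XIV = 14
57 + 18 = 75
75 - 14 = 61

LXI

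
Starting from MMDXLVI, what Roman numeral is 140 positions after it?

MMDXLVI = 2546
2546 + 140 = 2686

MMDCLXXXVI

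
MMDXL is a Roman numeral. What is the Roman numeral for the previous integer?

MMDXL = 2540; previous is 2539

MMDXXXIX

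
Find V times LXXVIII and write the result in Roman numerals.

V = 5
LXXVIII = 78
5 × 78 = 390

CCCXC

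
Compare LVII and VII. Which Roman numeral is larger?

LVII = 57
VII = 7
57 is larger

LVII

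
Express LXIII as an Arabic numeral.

LXIII: L=50, X=10, I=1, I=1, I=1
50 + 10 + 1 + 1 + 1 = 63

63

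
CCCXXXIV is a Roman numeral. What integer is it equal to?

CCCXXXIV: C=100, C=100, C=100, X=10, X=10, X=10, IV=4
100 + 100 + 100 + 10 + 10 + 10 + 4 = 334

334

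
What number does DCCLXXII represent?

DCCLXXII: D=500, C=100, C=100, L=50, X=10, X=10, I=1, I=1
500 + 100 + 100 + 50 + 10 + 10 + 1 + 1 = 772

772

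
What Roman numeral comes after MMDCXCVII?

MMDCXCVII = 2697, so the next integer is 2697 + 1 = 2698

MMDCXCVIII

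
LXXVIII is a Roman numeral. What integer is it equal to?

LXXVIII: L=50, X=10, X=10, V=5, I=1, I=1, I=1
50 + 10 + 10 + 5 + 1 + 1 + 1 = 78

78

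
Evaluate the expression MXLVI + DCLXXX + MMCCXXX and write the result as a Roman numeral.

MXLVI = 1046, DCLXXX = 680, MMCCXXX = 2230
1046 + 680 = 1726
1726 + 2230 = 3956

MMMCMLVI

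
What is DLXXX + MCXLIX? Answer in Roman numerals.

DLXXX = 580
MCXLIX = 1149
580 + 1149 = 1729

MDCCXXIX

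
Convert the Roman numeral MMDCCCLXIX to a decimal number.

MMDCCCLXIX: M=1000, M=1000, D=500, C=100, C=100, C=100, L=50, X=10, IX=9
1000 + 1000 + 500 + 100 + 100 + 100 + 50 + 10 + 9 = 2869

2869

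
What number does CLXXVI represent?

CLXXVI: C=100, L=50, X=10, X=10, V=5, I=1
100 + 50 + 10 + 10 + 5 + 1 = 176

176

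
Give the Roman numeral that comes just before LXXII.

LXXII = 72; previous is 71

LXXI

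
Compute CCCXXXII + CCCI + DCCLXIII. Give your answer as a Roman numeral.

CCCXXXII = 332, CCCI = 301, DCCLXIII = 763
332 + 301 = 633
633 + 763 = 1396

MCCCXCVI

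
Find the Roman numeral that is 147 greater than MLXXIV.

MLXXIV = 1074
1074 + 147 = 1221

MCCXXI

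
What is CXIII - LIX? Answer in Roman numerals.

CXIII = 113
LIX = 59
113 - 59 = 54

LIV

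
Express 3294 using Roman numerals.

Convert 3294 to Roman numerals:
  3294 contains 3×1000 (MMM)
  294 contains 2×100 (CC)
  94 contains 1×90 (XC)
  4 contains 1×4 (IV)

MMMCCXCIV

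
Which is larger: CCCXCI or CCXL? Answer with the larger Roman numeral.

CCCXCI = 391
CCXL = 240
391 is larger

CCCXCI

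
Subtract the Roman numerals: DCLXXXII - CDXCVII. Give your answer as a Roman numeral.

DCLXXXII = 682
CDXCVII = 497
682 - 497 = 185

CLXXXV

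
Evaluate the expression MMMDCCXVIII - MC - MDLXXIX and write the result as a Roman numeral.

MMMDCCXVIII = 3718, MC = 1100, MDLXXIX = 1579
3718 - 1100 = 2618
2618 - 1579 = 1039

MXXXIX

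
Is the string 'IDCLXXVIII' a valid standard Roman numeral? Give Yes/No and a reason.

'IDCLXXVIII': Invalid subtractive combination: ID

No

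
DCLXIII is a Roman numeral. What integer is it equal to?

DCLXIII: D=500, C=100, L=50, X=10, I=1, I=1, I=1
500 + 100 + 50 + 10 + 1 + 1 + 1 = 663

663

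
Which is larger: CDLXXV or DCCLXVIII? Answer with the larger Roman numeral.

CDLXXV = 475
DCCLXVIII = 768
768 is larger

DCCLXVIII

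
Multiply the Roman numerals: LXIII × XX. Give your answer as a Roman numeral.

LXIII = 63
XX = 20
63 × 20 = 1260

MCCLX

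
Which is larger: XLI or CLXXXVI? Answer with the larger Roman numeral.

XLI = 41
CLXXXVI = 186
186 is larger

CLXXXVI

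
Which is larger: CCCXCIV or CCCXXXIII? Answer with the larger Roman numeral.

CCCXCIV = 394
CCCXXXIII = 333
394 is larger

CCCXCIV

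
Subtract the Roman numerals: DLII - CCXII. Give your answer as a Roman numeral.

DLII = 552
CCXII = 212
552 - 212 = 340

CCCXL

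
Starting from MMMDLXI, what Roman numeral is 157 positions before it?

MMMDLXI = 3561
3561 - 157 = 3404

MMMCDIV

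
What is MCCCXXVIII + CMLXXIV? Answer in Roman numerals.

MCCCXXVIII = 1328
CMLXXIV = 974
1328 + 974 = 2302

MMCCCII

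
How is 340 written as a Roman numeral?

Convert 340 to Roman numerals:
  340 contains 3×100 (CCC)
  40 contains 1×40 (XL)

CCCXL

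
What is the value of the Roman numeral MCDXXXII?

MCDXXXII: M=1000, CD=400, X=10, X=10, X=10, I=1, I=1
1000 + 400 + 10 + 10 + 10 + 1 + 1 = 1432

1432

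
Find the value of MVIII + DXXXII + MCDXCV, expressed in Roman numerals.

MVIII = 1008, DXXXII = 532, MCDXCV = 1495
1008 + 532 = 1540
1540 + 1495 = 3035

MMMXXXV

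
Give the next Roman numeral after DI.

DI = 501, so the next integer is 501 + 1 = 502

DII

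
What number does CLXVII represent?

CLXVII: C=100, L=50, X=10, V=5, I=1, I=1
100 + 50 + 10 + 5 + 1 + 1 = 167

167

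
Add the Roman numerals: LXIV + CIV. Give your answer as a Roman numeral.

LXIV = 64
CIV = 104
64 + 104 = 168

CLXVIII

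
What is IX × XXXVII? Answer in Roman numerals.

IX = 9
XXXVII = 37
9 × 37 = 333

CCCXXXIII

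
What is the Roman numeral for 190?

Convert 190 to Roman numerals:
  190 contains 1×100 (C)
  90 contains 1×90 (XC)

CXC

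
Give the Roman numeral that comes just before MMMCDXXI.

MMMCDXXI = 3421, so the previous integer is 3421 - 1 = 3420

MMMCDXX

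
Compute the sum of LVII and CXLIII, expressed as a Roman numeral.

LVII = 57
CXLIII = 143
57 + 143 = 200

CC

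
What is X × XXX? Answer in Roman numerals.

X = 10
XXX = 30
10 × 30 = 300

CCC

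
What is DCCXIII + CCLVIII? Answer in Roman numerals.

DCCXIII = 713
CCLVIII = 258
713 + 258 = 971

CMLXXI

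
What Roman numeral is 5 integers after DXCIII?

DXCIII = 593
593 + 5 = 598

DXCVIII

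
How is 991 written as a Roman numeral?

Convert 991 to Roman numerals:
  991 contains 1×900 (CM)
  91 contains 1×90 (XC)
  1 contains 1×1 (I)

CMXCI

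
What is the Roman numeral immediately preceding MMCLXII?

MMCLXII = 2162; previous is 2161

MMCLXI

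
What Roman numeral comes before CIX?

CIX = 109; previous is 108

CVIII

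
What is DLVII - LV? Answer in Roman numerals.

DLVII = 557
LV = 55
557 - 55 = 502

DII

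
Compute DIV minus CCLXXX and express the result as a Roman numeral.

DIV = 504
CCLXXX = 280
504 - 280 = 224

CCXXIV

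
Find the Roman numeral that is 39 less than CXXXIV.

CXXXIV = 134
134 - 39 = 95

XCV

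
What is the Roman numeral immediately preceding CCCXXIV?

CCCXXIV = 324, so the previous integer is 324 - 1 = 323

CCCXXIII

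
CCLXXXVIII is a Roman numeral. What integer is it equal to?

CCLXXXVIII: C=100, C=100, L=50, X=10, X=10, X=10, V=5, I=1, I=1, I=1
100 + 100 + 50 + 10 + 10 + 10 + 5 + 1 + 1 + 1 = 288

288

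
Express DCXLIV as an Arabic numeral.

DCXLIV: D=500, C=100, XL=40, IV=4
500 + 100 + 40 + 4 = 644

644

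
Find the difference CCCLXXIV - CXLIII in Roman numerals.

CCCLXXIV = 374
CXLIII = 143
374 - 143 = 231

CCXXXI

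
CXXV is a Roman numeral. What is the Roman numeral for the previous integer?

CXXV = 125; previous is 124

CXXIV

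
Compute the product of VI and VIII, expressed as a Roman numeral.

VI = 6
VIII = 8
6 × 8 = 48

XLVIII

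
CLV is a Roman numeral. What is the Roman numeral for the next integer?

CLV = 155; next is 156

CLVI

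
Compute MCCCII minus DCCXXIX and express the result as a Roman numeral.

MCCCII = 1302
DCCXXIX = 729
1302 - 729 = 573

DLXXIII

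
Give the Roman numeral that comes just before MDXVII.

MDXVII = 1517, so the previous integer is 1517 - 1 = 1516

MDXVI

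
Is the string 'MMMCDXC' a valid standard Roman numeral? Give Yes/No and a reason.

'MMMCDXC': Check the rules: uses only the symbols I, V, X, L, C, D, M; no symbol is repeated more than three times in a row; V, L and D each appear at most once; the only places a smaller symbol precedes a larger one are the allowed subtractive pairs CD, XC, the symbol right after such a pair (if any) is smaller than the pair's first symbol, and otherwise the values never increase from left to right. Value: M (1000) + M (1000) + M (1000) + CD (400) + XC (90) = 3490. So it is a valid standard Roman numeral.

Yes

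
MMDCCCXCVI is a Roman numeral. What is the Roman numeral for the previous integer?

MMDCCCXCVI = 2896; previous is 2895

MMDCCCXCV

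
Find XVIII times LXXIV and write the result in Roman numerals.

XVIII = 18
LXXIV = 74
18 × 74 = 1332

MCCCXXXII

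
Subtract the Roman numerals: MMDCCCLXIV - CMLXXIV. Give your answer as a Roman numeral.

MMDCCCLXIV = 2864
CMLXXIV = 974
2864 - 974 = 1890

MDCCCXC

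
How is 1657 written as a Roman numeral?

Convert 1657 to Roman numerals:
  1657 contains 1×1000 (M)
  657 contains 1×500 (D)
  157 contains 1×100 (C)
  57 contains 1×50 (L)
  7 contains 1×5 (V)
  2 contains 2×1 (II)

MDCLVII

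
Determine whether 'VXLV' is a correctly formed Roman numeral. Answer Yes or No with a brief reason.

'VXLV': V should not appear more than once

No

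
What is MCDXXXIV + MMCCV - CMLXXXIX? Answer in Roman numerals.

MCDXXXIV = 1434, MMCCV = 2205, CMLXXXIX = 989
1434 + 2205 = 3639
3639 - 989 = 2650

MMDCL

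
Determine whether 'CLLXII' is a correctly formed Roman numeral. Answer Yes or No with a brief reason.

'CLLXII': L should not appear more than once

No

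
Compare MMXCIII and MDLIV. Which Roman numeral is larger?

MMXCIII = 2093
MDLIV = 1554
2093 is larger

MMXCIII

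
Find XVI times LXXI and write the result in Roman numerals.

XVI = 16
LXXI = 71
16 × 71 = 1136

MCXXXVI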